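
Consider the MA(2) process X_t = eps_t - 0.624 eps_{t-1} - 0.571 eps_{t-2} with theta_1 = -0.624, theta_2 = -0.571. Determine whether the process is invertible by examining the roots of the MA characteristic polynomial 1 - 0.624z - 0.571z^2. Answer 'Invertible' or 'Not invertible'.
\text{Not invertible}

The MA(q) characteristic polynomial is P(z) = 1 - 0.624z - 0.571z^2.
Invertibility requires all roots to lie outside the unit circle, i.e. |z| > 1 for every root.
Set 1 + (-0.624) z + (-0.571) z^2 = 0, i.e. a z^2 + b z + c = 0 with a = -0.571, b = -0.624, c = 1.
Discriminant D = b^2 - 4ac = (-0.624)^2 - 4*(-0.571)*1 = 0.389376 - (-2.284) = 2.673376.
D >= 0, so the roots are real: z = (-b +/- sqrt(D)) / (2a) = (0.624 +/- 1.635046) / (-1.142).
  z_1 = (0.624 + 1.635046) / (-1.142) = -1.9781,   |z_1| = 1.9781.
  z_2 = (0.624 - 1.635046) / (-1.142) = 0.8853,   |z_2| = 0.8853.
Moduli of all roots: 1.9781, 0.8853.
All moduli strictly greater than 1? No.
Verdict: Not invertible.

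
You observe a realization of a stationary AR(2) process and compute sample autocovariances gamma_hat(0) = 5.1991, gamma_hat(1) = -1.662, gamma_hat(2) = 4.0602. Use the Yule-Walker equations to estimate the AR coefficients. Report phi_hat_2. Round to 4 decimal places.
\hat\phi_{2} = 0.7560

The Yule-Walker equations for an AR(p) process read, in matrix form,
  Gamma_p phi = r_p,   with   (Gamma_p)_{ij} = gamma(|i - j|),
                       (r_p)_i = gamma(i),   i,j = 1..p.
Substitute the sample gammas (Toeplitz matrix and right-hand side of size 2):
  Gamma_p = [[5.1991, -1.662], [-1.662, 5.1991]]
  r_p     = [-1.662, 4.0602]
Written out:
  5.1991 phi_1 - 1.662 phi_2 = -1.662
  -1.662 phi_1 + 5.1991 phi_2 = 4.0602
Solve by Cramer's rule:
  det = gamma(0)^2 - gamma(1)^2 = (5.1991)^2 - (-1.662)^2 = 27.03064081 - 2.762244 = 24.26839681
  phi_hat_1 = [gamma(1) gamma(0) - gamma(1) gamma(2)] / det = [(-1.662)(5.1991) - (-1.662)(4.0602)] / 24.26839681 = -1.8928518 / 24.26839681 = -0.078
  phi_hat_2 = [gamma(0) gamma(2) - gamma(1)^2] / det = [(5.1991)(4.0602) - (-1.662)^2] / 24.26839681 = 18.34714182 / 24.26839681 = 0.756
So phi_hat = [-0.0780, 0.7560].
Therefore phi_hat_2 = 0.7560.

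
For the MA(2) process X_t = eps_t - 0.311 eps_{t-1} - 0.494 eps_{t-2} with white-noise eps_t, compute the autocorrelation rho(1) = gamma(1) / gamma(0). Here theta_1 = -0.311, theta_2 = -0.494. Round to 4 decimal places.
\rho(1) = -0.1174

For an MA(q) process with theta_0 = 1, the autocovariance is
  gamma(k) = sigma^2 * sum_{i=0..q-k} theta_i * theta_{i+k},
and rho(k) = gamma(k) / gamma(0). Sigma^2 cancels.
  numerator   = (1)*(-0.311) + (-0.311)*(-0.494) = -0.157366.
  denominator = (1)^2 + (-0.311)^2 + (-0.494)^2 = 1.340757.
  rho(1) = -0.157366 / 1.340757 = -0.1174.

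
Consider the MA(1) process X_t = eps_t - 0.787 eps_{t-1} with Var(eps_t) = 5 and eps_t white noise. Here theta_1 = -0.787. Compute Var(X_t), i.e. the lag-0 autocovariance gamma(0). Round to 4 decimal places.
\gamma(0) = 8.0968

For an MA(q) process X_t = eps_t + sum_i theta_i eps_{t-i} with
Var(eps_t) = sigma^2, the variance is
  gamma(0) = sigma^2 * (1 + sum_i theta_i^2).
  sum_i theta_i^2 = (-0.787)^2 = 0.619369.
  gamma(0) = 5 * (1 + 0.619369) = 5 * 1.619369 = 8.096845, which rounds to 8.0968.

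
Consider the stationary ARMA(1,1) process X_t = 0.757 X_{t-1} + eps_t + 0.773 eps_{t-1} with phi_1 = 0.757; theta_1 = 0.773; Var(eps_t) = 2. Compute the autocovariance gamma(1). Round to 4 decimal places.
\gamma(1) = 11.3610

Multiply the model equation by X_{t-k} and take expectations. With theta_0 = psi_0 = 1 and psi_j the MA(infinity) weights, this gives
  gamma(k) - sum_i phi_i gamma(k-i) = c_k,
  c_k = sigma^2 * sum_{j=k..q} theta_j psi_{j-k}   (c_k = 0 for k > q),
using gamma(-m) = gamma(m).
psi-weights needed (psi_j = theta_j + sum_i phi_i psi_{j-i}):
  psi_1 = theta_1 + phi_1 = 0.773 + (0.757) = 1.53
Right-hand sides:
  c_0 = sigma^2 (1 + theta_1 psi_1) = 2 * (1 + (0.773)(1.53)) = 2 * 2.18269 = 4.36538
  c_1 = sigma^2 theta_1 = 2 * (0.773) = 1.546
  c_2 = 0
Equations for k = 0 and k = 1 (AR order 1):
  gamma(0) = phi_1 gamma(1) + c_0
  gamma(1) = phi_1 gamma(0) + c_1
Substituting the second into the first: gamma(0) (1 - phi_1^2) = c_0 + phi_1 c_1, so
  gamma(0) = (c_0 + phi_1 c_1) / (1 - phi_1^2) = (4.36538 + (0.757)(1.546)) / (1 - (0.757)^2) = 5.535702 / 0.426951 = 12.965661.
  gamma(1) = phi_1 gamma(0) + c_1 = (0.757)(12.965661) + (1.546) = 11.361006.
Therefore gamma(1) = 11.3610 (to 4 decimal places).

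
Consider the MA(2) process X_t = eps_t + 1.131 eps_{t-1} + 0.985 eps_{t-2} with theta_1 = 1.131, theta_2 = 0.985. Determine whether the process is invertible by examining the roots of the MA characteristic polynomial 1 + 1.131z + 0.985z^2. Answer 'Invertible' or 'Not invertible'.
\text{Invertible}

The MA(q) characteristic polynomial is P(z) = 1 + 1.131z + 0.985z^2.
Invertibility requires all roots to lie outside the unit circle, i.e. |z| > 1 for every root.
Set 1 + (1.131) z + (0.985) z^2 = 0, i.e. a z^2 + b z + c = 0 with a = 0.985, b = 1.131, c = 1.
Discriminant D = b^2 - 4ac = (1.131)^2 - 4*(0.985)*1 = 1.279161 - (3.94) = -2.660839.
D < 0, so the roots are the complex-conjugate pair z = (-b +/- i sqrt(-D)) / (2a) = -0.5741 +/- 0.828i.
For a conjugate pair |z|^2 = z * conj(z) = (product of roots) = c/a = 1/(0.985) = 1.015228, so |z| = sqrt(1.015228) = 1.0076 for both roots.
Moduli of all roots: 1.0076, 1.0076.
All moduli strictly greater than 1? Yes.
Verdict: Invertible.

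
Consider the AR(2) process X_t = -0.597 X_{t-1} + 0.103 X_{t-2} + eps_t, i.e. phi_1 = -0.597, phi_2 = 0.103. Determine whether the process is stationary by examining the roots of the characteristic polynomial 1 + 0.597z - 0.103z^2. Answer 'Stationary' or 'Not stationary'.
\text{Stationary}

The AR(p) characteristic polynomial is P(z) = 1 + 0.597z - 0.103z^2.
Stationarity requires all roots to lie outside the unit circle, i.e. |z| > 1 for every root.
Set 1 + (0.597) z + (-0.103) z^2 = 0, i.e. a z^2 + b z + c = 0 with a = -0.103, b = 0.597, c = 1.
Discriminant D = b^2 - 4ac = (0.597)^2 - 4*(-0.103)*1 = 0.356409 - (-0.412) = 0.768409.
D >= 0, so the roots are real: z = (-b +/- sqrt(D)) / (2a) = (-0.597 +/- 0.876589) / (-0.206).
  z_1 = (-0.597 + 0.876589) / (-0.206) = -1.3572,   |z_1| = 1.3572.
  z_2 = (-0.597 - 0.876589) / (-0.206) = 7.1533,   |z_2| = 7.1533.
Moduli of all roots: 1.3572, 7.1533.
All moduli strictly greater than 1? Yes.
Verdict: Stationary.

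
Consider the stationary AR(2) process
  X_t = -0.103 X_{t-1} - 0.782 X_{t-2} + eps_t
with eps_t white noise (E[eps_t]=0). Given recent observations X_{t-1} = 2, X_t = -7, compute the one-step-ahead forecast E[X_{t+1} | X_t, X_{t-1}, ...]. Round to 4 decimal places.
E[X_{t+1} \mid \mathcal F_t] = -0.8430

For an AR(p) model X_t = c + sum_i phi_i X_{t-i} + eps_t, the
one-step-ahead conditional mean is
  E[X_{t+1} | X_t, ...] = c + sum_i phi_i X_{t+1-i}.
Substitute known values:
  E[X_{t+1} | ...] = (-0.103) * (-7) + (-0.782) * (2)
                   = -0.8430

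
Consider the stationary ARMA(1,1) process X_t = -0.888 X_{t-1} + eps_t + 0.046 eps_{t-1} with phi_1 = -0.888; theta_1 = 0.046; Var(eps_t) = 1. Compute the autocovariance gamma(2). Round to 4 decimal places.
\gamma(2) = 3.3915

Multiply the model equation by X_{t-k} and take expectations. With theta_0 = psi_0 = 1 and psi_j the MA(infinity) weights, this gives
  gamma(k) - sum_i phi_i gamma(k-i) = c_k,
  c_k = sigma^2 * sum_{j=k..q} theta_j psi_{j-k}   (c_k = 0 for k > q),
using gamma(-m) = gamma(m).
psi-weights needed (psi_j = theta_j + sum_i phi_i psi_{j-i}):
  psi_1 = theta_1 + phi_1 = 0.046 + (-0.888) = -0.842
Right-hand sides:
  c_0 = sigma^2 (1 + theta_1 psi_1) = 1 * (1 + (0.046)(-0.842)) = 1 * 0.961268 = 0.961268
  c_1 = sigma^2 theta_1 = 1 * (0.046) = 0.046
  c_2 = 0
Equations for k = 0 and k = 1 (AR order 1):
  gamma(0) = phi_1 gamma(1) + c_0
  gamma(1) = phi_1 gamma(0) + c_1
Substituting the second into the first: gamma(0) (1 - phi_1^2) = c_0 + phi_1 c_1, so
  gamma(0) = (c_0 + phi_1 c_1) / (1 - phi_1^2) = (0.961268 + (-0.888)(0.046)) / (1 - (-0.888)^2) = 0.92042 / 0.211456 = 4.352773.
  gamma(1) = phi_1 gamma(0) + c_1 = (-0.888)(4.352773) + (0.046) = -3.819263.
For k = 2 (> q): gamma(2) = phi_1 gamma(1) = (-0.888)(-3.819263) = 3.391505.
Therefore gamma(2) = 3.3915 (to 4 decimal places).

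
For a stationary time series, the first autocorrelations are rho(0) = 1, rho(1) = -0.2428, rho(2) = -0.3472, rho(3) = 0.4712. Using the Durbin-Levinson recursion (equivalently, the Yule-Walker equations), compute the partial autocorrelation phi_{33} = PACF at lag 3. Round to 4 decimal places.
\phi_{33} = 0.3209

The PACF at lag k is phi_{kk}, the last component of the solution
to the Yule-Walker system G_k phi = r_k where
  (G_k)_{ij} = rho(|i - j|), (r_k)_i = rho(i), i,j = 1..k.
Equivalently, Durbin-Levinson gives phi_{kk} iteratively:
  phi_{11} = rho(1)
  phi_{kk} = [rho(k) - sum_{j=1..k-1} phi_{k-1,j} rho(k-j)]
            / [1 - sum_{j=1..k-1} phi_{k-1,j} rho(j)],
  phi_{k,j} = phi_{k-1,j} - phi_{kk} phi_{k-1,k-j},  j = 1..k-1.
Step k = 1:
  phi_11 = rho(1) = -0.2428.
Step k = 2:
  phi_22 = [rho(2) - phi_11 rho(1)] / [1 - phi_11 rho(1)] = [-0.3472 - (-0.2428)(-0.2428)] / [1 - (-0.2428)(-0.2428)]
         = -0.40615184 / 0.94104816 = -0.431595.
  Update: phi_21 = phi_11 - phi_22 phi_11 = -0.2428 - (-0.431595)(-0.2428) = -0.347591.
Step k = 3:
  phi_33 = [rho(3) - phi_21 rho(2) - phi_22 rho(1)] / [1 - phi_21 rho(1) - phi_22 rho(2)]
    numerator   = 0.4712 - (-0.347591)(-0.3472) - (-0.431595)(-0.2428) = 0.24572499
    denominator = 1 - (-0.347591)(-0.2428) - (-0.431595)(-0.3472) = 0.76575499
  phi_33 = 0.24572499 / 0.76575499 = 0.3209.
Therefore phi_{33} = 0.3209.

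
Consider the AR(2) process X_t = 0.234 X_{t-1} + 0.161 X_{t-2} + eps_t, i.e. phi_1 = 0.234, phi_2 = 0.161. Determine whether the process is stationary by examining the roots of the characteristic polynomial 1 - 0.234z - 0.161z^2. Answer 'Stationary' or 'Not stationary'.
\text{Stationary}

The AR(p) characteristic polynomial is P(z) = 1 - 0.234z - 0.161z^2.
Stationarity requires all roots to lie outside the unit circle, i.e. |z| > 1 for every root.
Set 1 + (-0.234) z + (-0.161) z^2 = 0, i.e. a z^2 + b z + c = 0 with a = -0.161, b = -0.234, c = 1.
Discriminant D = b^2 - 4ac = (-0.234)^2 - 4*(-0.161)*1 = 0.054756 - (-0.644) = 0.698756.
D >= 0, so the roots are real: z = (-b +/- sqrt(D)) / (2a) = (0.234 +/- 0.835916) / (-0.322).
  z_1 = (0.234 + 0.835916) / (-0.322) = -3.3227,   |z_1| = 3.3227.
  z_2 = (0.234 - 0.835916) / (-0.322) = 1.8693,   |z_2| = 1.8693.
Moduli of all roots: 3.3227, 1.8693.
All moduli strictly greater than 1? Yes.
Verdict: Stationary.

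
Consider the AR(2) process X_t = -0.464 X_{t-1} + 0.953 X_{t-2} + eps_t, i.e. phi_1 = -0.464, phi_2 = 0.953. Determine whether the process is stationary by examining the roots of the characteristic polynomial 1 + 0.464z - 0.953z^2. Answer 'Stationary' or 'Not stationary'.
\text{Not stationary}

The AR(p) characteristic polynomial is P(z) = 1 + 0.464z - 0.953z^2.
Stationarity requires all roots to lie outside the unit circle, i.e. |z| > 1 for every root.
Set 1 + (0.464) z + (-0.953) z^2 = 0, i.e. a z^2 + b z + c = 0 with a = -0.953, b = 0.464, c = 1.
Discriminant D = b^2 - 4ac = (0.464)^2 - 4*(-0.953)*1 = 0.215296 - (-3.812) = 4.027296.
D >= 0, so the roots are real: z = (-b +/- sqrt(D)) / (2a) = (-0.464 +/- 2.006812) / (-1.906).
  z_1 = (-0.464 + 2.006812) / (-1.906) = -0.8095,   |z_1| = 0.8095.
  z_2 = (-0.464 - 2.006812) / (-1.906) = 1.2963,   |z_2| = 1.2963.
Moduli of all roots: 0.8095, 1.2963.
All moduli strictly greater than 1? No.
Verdict: Not stationary.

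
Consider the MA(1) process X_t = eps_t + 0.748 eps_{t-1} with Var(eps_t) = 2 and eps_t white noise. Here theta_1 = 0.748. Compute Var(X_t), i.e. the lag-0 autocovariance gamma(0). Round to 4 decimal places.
\gamma(0) = 3.1190

For an MA(q) process X_t = eps_t + sum_i theta_i eps_{t-i} with
Var(eps_t) = sigma^2, the variance is
  gamma(0) = sigma^2 * (1 + sum_i theta_i^2).
  sum_i theta_i^2 = (0.748)^2 = 0.559504.
  gamma(0) = 2 * (1 + 0.559504) = 2 * 1.559504 = 3.119008, which rounds to 3.1190.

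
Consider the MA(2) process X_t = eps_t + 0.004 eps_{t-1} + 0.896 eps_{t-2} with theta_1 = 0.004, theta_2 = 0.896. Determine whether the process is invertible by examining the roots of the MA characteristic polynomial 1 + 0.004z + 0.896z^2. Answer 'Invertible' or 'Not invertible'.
\text{Invertible}

The MA(q) characteristic polynomial is P(z) = 1 + 0.004z + 0.896z^2.
Invertibility requires all roots to lie outside the unit circle, i.e. |z| > 1 for every root.
Set 1 + (0.004) z + (0.896) z^2 = 0, i.e. a z^2 + b z + c = 0 with a = 0.896, b = 0.004, c = 1.
Discriminant D = b^2 - 4ac = (0.004)^2 - 4*(0.896)*1 = 0.000016 - (3.584) = -3.583984.
D < 0, so the roots are the complex-conjugate pair z = (-b +/- i sqrt(-D)) / (2a) = -0.0022 +/- 1.0564i.
For a conjugate pair |z|^2 = z * conj(z) = (product of roots) = c/a = 1/(0.896) = 1.116071, so |z| = sqrt(1.116071) = 1.0564 for both roots.
Moduli of all roots: 1.0564, 1.0564.
All moduli strictly greater than 1? Yes.
Verdict: Invertible.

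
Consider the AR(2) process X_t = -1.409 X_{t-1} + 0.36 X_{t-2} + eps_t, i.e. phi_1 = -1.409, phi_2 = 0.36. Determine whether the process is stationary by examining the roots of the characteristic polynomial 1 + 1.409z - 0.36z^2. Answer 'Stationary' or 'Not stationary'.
\text{Not stationary}

The AR(p) characteristic polynomial is P(z) = 1 + 1.409z - 0.36z^2.
Stationarity requires all roots to lie outside the unit circle, i.e. |z| > 1 for every root.
Set 1 + (1.409) z + (-0.36) z^2 = 0, i.e. a z^2 + b z + c = 0 with a = -0.36, b = 1.409, c = 1.
Discriminant D = b^2 - 4ac = (1.409)^2 - 4*(-0.36)*1 = 1.985281 - (-1.44) = 3.425281.
D >= 0, so the roots are real: z = (-b +/- sqrt(D)) / (2a) = (-1.409 +/- 1.850751) / (-0.72).
  z_1 = (-1.409 + 1.850751) / (-0.72) = -0.6135,   |z_1| = 0.6135.
  z_2 = (-1.409 - 1.850751) / (-0.72) = 4.5274,   |z_2| = 4.5274.
Moduli of all roots: 0.6135, 4.5274.
All moduli strictly greater than 1? No.
Verdict: Not stationary.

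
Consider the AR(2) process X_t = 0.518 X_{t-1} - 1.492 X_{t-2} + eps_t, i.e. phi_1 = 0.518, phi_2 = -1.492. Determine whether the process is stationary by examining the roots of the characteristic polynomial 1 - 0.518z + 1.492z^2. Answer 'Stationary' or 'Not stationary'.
\text{Not stationary}

The AR(p) characteristic polynomial is P(z) = 1 - 0.518z + 1.492z^2.
Stationarity requires all roots to lie outside the unit circle, i.e. |z| > 1 for every root.
Set 1 + (-0.518) z + (1.492) z^2 = 0, i.e. a z^2 + b z + c = 0 with a = 1.492, b = -0.518, c = 1.
Discriminant D = b^2 - 4ac = (-0.518)^2 - 4*(1.492)*1 = 0.268324 - (5.968) = -5.699676.
D < 0, so the roots are the complex-conjugate pair z = (-b +/- i sqrt(-D)) / (2a) = 0.1736 +/- 0.8001i.
For a conjugate pair |z|^2 = z * conj(z) = (product of roots) = c/a = 1/(1.492) = 0.670241, so |z| = sqrt(0.670241) = 0.8187 for both roots.
Moduli of all roots: 0.8187, 0.8187.
All moduli strictly greater than 1? No.
Verdict: Not stationary.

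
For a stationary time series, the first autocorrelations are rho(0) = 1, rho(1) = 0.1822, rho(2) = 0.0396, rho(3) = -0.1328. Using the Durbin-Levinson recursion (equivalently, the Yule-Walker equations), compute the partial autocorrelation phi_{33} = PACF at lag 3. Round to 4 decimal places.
\phi_{33} = -0.1460

The PACF at lag k is phi_{kk}, the last component of the solution
to the Yule-Walker system G_k phi = r_k where
  (G_k)_{ij} = rho(|i - j|), (r_k)_i = rho(i), i,j = 1..k.
Equivalently, Durbin-Levinson gives phi_{kk} iteratively:
  phi_{11} = rho(1)
  phi_{kk} = [rho(k) - sum_{j=1..k-1} phi_{k-1,j} rho(k-j)]
            / [1 - sum_{j=1..k-1} phi_{k-1,j} rho(j)],
  phi_{k,j} = phi_{k-1,j} - phi_{kk} phi_{k-1,k-j},  j = 1..k-1.
Step k = 1:
  phi_11 = rho(1) = 0.1822.
Step k = 2:
  phi_22 = [rho(2) - phi_11 rho(1)] / [1 - phi_11 rho(1)] = [0.0396 - (0.1822)(0.1822)] / [1 - (0.1822)(0.1822)]
         = 0.00640316 / 0.96680316 = 0.006623.
  Update: phi_21 = phi_11 - phi_22 phi_11 = 0.1822 - (0.006623)(0.1822) = 0.180993.
Step k = 3:
  phi_33 = [rho(3) - phi_21 rho(2) - phi_22 rho(1)] / [1 - phi_21 rho(1) - phi_22 rho(2)]
    numerator   = -0.1328 - (0.180993)(0.0396) - (0.006623)(0.1822) = -0.14117405
    denominator = 1 - (0.180993)(0.1822) - (0.006623)(0.0396) = 0.96676075
  phi_33 = -0.14117405 / 0.96676075 = -0.146.
Therefore phi_{33} = -0.1460.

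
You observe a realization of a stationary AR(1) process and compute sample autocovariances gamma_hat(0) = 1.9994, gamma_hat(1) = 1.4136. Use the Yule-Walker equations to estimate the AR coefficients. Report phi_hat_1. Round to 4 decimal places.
\hat\phi_{1} = 0.7070

The Yule-Walker equations for an AR(p) process read, in matrix form,
  Gamma_p phi = r_p,   with   (Gamma_p)_{ij} = gamma(|i - j|),
                       (r_p)_i = gamma(i),   i,j = 1..p.
Substitute the sample gammas (Toeplitz matrix and right-hand side of size 1):
  Gamma_p = [[1.9994]]
  r_p     = [1.4136]
With p = 1 this is the single equation gamma(0) phi_1 = gamma(1):
  phi_hat_1 = gamma(1) / gamma(0) = 1.4136 / 1.9994 = 0.7070.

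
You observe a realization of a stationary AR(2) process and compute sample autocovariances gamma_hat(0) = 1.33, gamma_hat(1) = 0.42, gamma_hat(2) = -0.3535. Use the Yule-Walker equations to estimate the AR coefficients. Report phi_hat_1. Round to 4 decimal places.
\hat\phi_{1} = 0.4440

The Yule-Walker equations for an AR(p) process read, in matrix form,
  Gamma_p phi = r_p,   with   (Gamma_p)_{ij} = gamma(|i - j|),
                       (r_p)_i = gamma(i),   i,j = 1..p.
Substitute the sample gammas (Toeplitz matrix and right-hand side of size 2):
  Gamma_p = [[1.33, 0.42], [0.42, 1.33]]
  r_p     = [0.42, -0.3535]
Written out:
  1.33 phi_1 + 0.42 phi_2 = 0.42
  0.42 phi_1 + 1.33 phi_2 = -0.3535
Solve by Cramer's rule:
  det = gamma(0)^2 - gamma(1)^2 = (1.33)^2 - (0.42)^2 = 1.7689 - 0.1764 = 1.5925
  phi_hat_1 = [gamma(1) gamma(0) - gamma(1) gamma(2)] / det = [(0.42)(1.33) - (0.42)(-0.3535)] / 1.5925 = 0.70707 / 1.5925 = 0.444
  phi_hat_2 = [gamma(0) gamma(2) - gamma(1)^2] / det = [(1.33)(-0.3535) - (0.42)^2] / 1.5925 = -0.646555 / 1.5925 = -0.406
So phi_hat = [0.4440, -0.4060].
Therefore phi_hat_1 = 0.4440.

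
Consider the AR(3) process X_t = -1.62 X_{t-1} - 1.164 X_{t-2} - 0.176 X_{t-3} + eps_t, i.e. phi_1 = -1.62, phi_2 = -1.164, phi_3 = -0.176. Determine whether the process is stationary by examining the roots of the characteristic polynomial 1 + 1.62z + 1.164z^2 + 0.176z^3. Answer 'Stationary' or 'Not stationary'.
\text{Stationary}

The AR(p) characteristic polynomial is P(z) = 1 + 1.62z + 1.164z^2 + 0.176z^3.
Stationarity requires all roots to lie outside the unit circle, i.e. |z| > 1 for every root.
Degree 3: look for a simple real root z0 first, then factor out (1 - z/z0) and solve the remaining quadratic.
Testing z0 = -5: P(-5) = 1 + (1.62)(-5) + (1.164)(-5)^2 + (0.176)(-5)^3
  = 1 + (-8.1) + (29.1) + (-22) = 0.  So z_0 = -5 is a root, |z_0| = 5.
Divide out the factor (1 + 0.2 z) = (1 - z/z0) (since 1/z0 = -0.2):
  P(z) = (1 + 0.2 z)(1 + (1.42) z + (0.88) z^2)
  [check: z-coef 1.42 - (-0.2) = 1.62; z^2-coef 0.88 - (-0.2)(1.42) = 1.164; z^3-coef -(-0.2)(0.88) = 0.176.]
Remaining roots from the quadratic factor 1 + (1.42) z + (0.88) z^2:
  Set 1 + (1.42) z + (0.88) z^2 = 0, i.e. a z^2 + b z + c = 0 with a = 0.88, b = 1.42, c = 1.
  Discriminant D = b^2 - 4ac = (1.42)^2 - 4*(0.88)*1 = 2.0164 - (3.52) = -1.5036.
  D < 0, so the roots are the complex-conjugate pair z = (-b +/- i sqrt(-D)) / (2a) = -0.8068 +/- 0.6967i.
  For a conjugate pair |z|^2 = z * conj(z) = (product of roots) = c/a = 1/(0.88) = 1.136364, so |z| = sqrt(1.136364) = 1.066 for both roots.
Moduli of all roots: 5.0000, 1.0660, 1.0660.
All moduli strictly greater than 1? Yes.
Verdict: Stationary.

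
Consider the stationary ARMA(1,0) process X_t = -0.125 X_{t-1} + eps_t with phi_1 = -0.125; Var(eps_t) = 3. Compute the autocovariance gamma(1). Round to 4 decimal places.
\gamma(1) = -0.3810

Multiply the model equation by X_{t-k} and take expectations. With theta_0 = psi_0 = 1 and psi_j the MA(infinity) weights, this gives
  gamma(k) - sum_i phi_i gamma(k-i) = c_k,
  c_k = sigma^2 * sum_{j=k..q} theta_j psi_{j-k}   (c_k = 0 for k > q),
using gamma(-m) = gamma(m).
Pure AR (q = 0): c_0 = sigma^2 = 3, c_k = 0 for k >= 1.
Equations for k = 0 and k = 1 (AR order 1):
  gamma(0) = phi_1 gamma(1) + c_0
  gamma(1) = phi_1 gamma(0) + c_1
Substituting the second into the first: gamma(0) (1 - phi_1^2) = c_0 + phi_1 c_1, so
  gamma(0) = c_0 / (1 - phi_1^2) = 3 / (1 - (-0.125)^2) = 3 / 0.984375 = 3.047619.
  gamma(1) = phi_1 gamma(0) = (-0.125)(3.047619) = -0.380952.
Therefore gamma(1) = -0.3810 (to 4 decimal places).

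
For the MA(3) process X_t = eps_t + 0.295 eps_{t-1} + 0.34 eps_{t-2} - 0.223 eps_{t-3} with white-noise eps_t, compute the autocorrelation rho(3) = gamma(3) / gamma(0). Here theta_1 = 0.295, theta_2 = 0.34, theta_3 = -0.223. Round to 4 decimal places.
\rho(3) = -0.1781

For an MA(q) process with theta_0 = 1, the autocovariance is
  gamma(k) = sigma^2 * sum_{i=0..q-k} theta_i * theta_{i+k},
and rho(k) = gamma(k) / gamma(0). Sigma^2 cancels.
  numerator   = (1)*(-0.223) = -0.223.
  denominator = (1)^2 + (0.295)^2 + (0.34)^2 + (-0.223)^2 = 1.252354.
  rho(3) = -0.223 / 1.252354 = -0.1781.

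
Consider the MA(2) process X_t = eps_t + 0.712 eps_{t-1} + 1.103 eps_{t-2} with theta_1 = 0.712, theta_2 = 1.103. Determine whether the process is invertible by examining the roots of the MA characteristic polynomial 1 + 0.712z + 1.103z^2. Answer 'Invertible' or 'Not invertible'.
\text{Not invertible}

The MA(q) characteristic polynomial is P(z) = 1 + 0.712z + 1.103z^2.
Invertibility requires all roots to lie outside the unit circle, i.e. |z| > 1 for every root.
Set 1 + (0.712) z + (1.103) z^2 = 0, i.e. a z^2 + b z + c = 0 with a = 1.103, b = 0.712, c = 1.
Discriminant D = b^2 - 4ac = (0.712)^2 - 4*(1.103)*1 = 0.506944 - (4.412) = -3.905056.
D < 0, so the roots are the complex-conjugate pair z = (-b +/- i sqrt(-D)) / (2a) = -0.3228 +/- 0.8958i.
For a conjugate pair |z|^2 = z * conj(z) = (product of roots) = c/a = 1/(1.103) = 0.906618, so |z| = sqrt(0.906618) = 0.9522 for both roots.
Moduli of all roots: 0.9522, 0.9522.
All moduli strictly greater than 1? No.
Verdict: Not invertible.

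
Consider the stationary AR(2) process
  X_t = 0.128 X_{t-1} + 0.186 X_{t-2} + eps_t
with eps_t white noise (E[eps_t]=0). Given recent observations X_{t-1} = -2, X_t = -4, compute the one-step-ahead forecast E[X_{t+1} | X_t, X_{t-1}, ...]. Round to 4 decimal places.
E[X_{t+1} \mid \mathcal F_t] = -0.8840

For an AR(p) model X_t = c + sum_i phi_i X_{t-i} + eps_t, the
one-step-ahead conditional mean is
  E[X_{t+1} | X_t, ...] = c + sum_i phi_i X_{t+1-i}.
Substitute known values:
  E[X_{t+1} | ...] = (0.128) * (-4) + (0.186) * (-2)
                   = -0.8840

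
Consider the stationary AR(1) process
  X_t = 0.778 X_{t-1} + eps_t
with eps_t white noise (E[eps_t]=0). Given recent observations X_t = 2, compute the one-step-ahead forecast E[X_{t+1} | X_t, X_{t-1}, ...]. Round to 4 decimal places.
E[X_{t+1} \mid \mathcal F_t] = 1.5560

For an AR(p) model X_t = c + sum_i phi_i X_{t-i} + eps_t, the
one-step-ahead conditional mean is
  E[X_{t+1} | X_t, ...] = c + sum_i phi_i X_{t+1-i}.
Substitute known values:
  E[X_{t+1} | ...] = (0.778) * (2)
                   = 1.5560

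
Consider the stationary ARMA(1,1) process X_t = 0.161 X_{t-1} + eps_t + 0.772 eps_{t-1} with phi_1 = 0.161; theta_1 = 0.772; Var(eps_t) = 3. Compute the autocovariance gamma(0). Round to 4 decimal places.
\gamma(0) = 5.6810

Multiply the model equation by X_{t-k} and take expectations. With theta_0 = psi_0 = 1 and psi_j the MA(infinity) weights, this gives
  gamma(k) - sum_i phi_i gamma(k-i) = c_k,
  c_k = sigma^2 * sum_{j=k..q} theta_j psi_{j-k}   (c_k = 0 for k > q),
using gamma(-m) = gamma(m).
psi-weights needed (psi_j = theta_j + sum_i phi_i psi_{j-i}):
  psi_1 = theta_1 + phi_1 = 0.772 + (0.161) = 0.933
Right-hand sides:
  c_0 = sigma^2 (1 + theta_1 psi_1) = 3 * (1 + (0.772)(0.933)) = 3 * 1.720276 = 5.160828
  c_1 = sigma^2 theta_1 = 3 * (0.772) = 2.316
  c_2 = 0
Equations for k = 0 and k = 1 (AR order 1):
  gamma(0) = phi_1 gamma(1) + c_0
  gamma(1) = phi_1 gamma(0) + c_1
Substituting the second into the first: gamma(0) (1 - phi_1^2) = c_0 + phi_1 c_1, so
  gamma(0) = (c_0 + phi_1 c_1) / (1 - phi_1^2) = (5.160828 + (0.161)(2.316)) / (1 - (0.161)^2) = 5.533704 / 0.974079 = 5.68096.
Therefore gamma(0) = 5.6810 (to 4 decimal places).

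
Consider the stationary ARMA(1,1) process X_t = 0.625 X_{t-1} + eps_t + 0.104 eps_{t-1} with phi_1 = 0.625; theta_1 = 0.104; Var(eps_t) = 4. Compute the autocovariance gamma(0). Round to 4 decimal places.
\gamma(0) = 7.4884

Multiply the model equation by X_{t-k} and take expectations. With theta_0 = psi_0 = 1 and psi_j the MA(infinity) weights, this gives
  gamma(k) - sum_i phi_i gamma(k-i) = c_k,
  c_k = sigma^2 * sum_{j=k..q} theta_j psi_{j-k}   (c_k = 0 for k > q),
using gamma(-m) = gamma(m).
psi-weights needed (psi_j = theta_j + sum_i phi_i psi_{j-i}):
  psi_1 = theta_1 + phi_1 = 0.104 + (0.625) = 0.729
Right-hand sides:
  c_0 = sigma^2 (1 + theta_1 psi_1) = 4 * (1 + (0.104)(0.729)) = 4 * 1.075816 = 4.303264
  c_1 = sigma^2 theta_1 = 4 * (0.104) = 0.416
  c_2 = 0
Equations for k = 0 and k = 1 (AR order 1):
  gamma(0) = phi_1 gamma(1) + c_0
  gamma(1) = phi_1 gamma(0) + c_1
Substituting the second into the first: gamma(0) (1 - phi_1^2) = c_0 + phi_1 c_1, so
  gamma(0) = (c_0 + phi_1 c_1) / (1 - phi_1^2) = (4.303264 + (0.625)(0.416)) / (1 - (0.625)^2) = 4.563264 / 0.609375 = 7.488433.
Therefore gamma(0) = 7.4884 (to 4 decimal places).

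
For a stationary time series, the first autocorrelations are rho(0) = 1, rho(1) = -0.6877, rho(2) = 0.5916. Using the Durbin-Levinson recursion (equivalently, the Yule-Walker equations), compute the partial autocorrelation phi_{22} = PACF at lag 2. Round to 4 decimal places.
\phi_{22} = 0.2251

The PACF at lag k is phi_{kk}, the last component of the solution
to the Yule-Walker system G_k phi = r_k where
  (G_k)_{ij} = rho(|i - j|), (r_k)_i = rho(i), i,j = 1..k.
Equivalently, Durbin-Levinson gives phi_{kk} iteratively:
  phi_{11} = rho(1)
  phi_{kk} = [rho(k) - sum_{j=1..k-1} phi_{k-1,j} rho(k-j)]
            / [1 - sum_{j=1..k-1} phi_{k-1,j} rho(j)],
  phi_{k,j} = phi_{k-1,j} - phi_{kk} phi_{k-1,k-j},  j = 1..k-1.
Step k = 1:
  phi_11 = rho(1) = -0.6877.
Step k = 2:
  phi_22 = [rho(2) - phi_11 rho(1)] / [1 - phi_11 rho(1)] = [0.5916 - (-0.6877)(-0.6877)] / [1 - (-0.6877)(-0.6877)]
         = 0.11866871 / 0.52706871 = 0.2251.
Therefore phi_{22} = 0.2251.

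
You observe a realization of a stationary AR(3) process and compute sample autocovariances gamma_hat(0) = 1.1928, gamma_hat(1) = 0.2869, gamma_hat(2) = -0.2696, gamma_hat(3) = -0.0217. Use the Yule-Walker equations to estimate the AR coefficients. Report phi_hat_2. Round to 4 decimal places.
\hat\phi_{2} = -0.3470

The Yule-Walker equations for an AR(p) process read, in matrix form,
  Gamma_p phi = r_p,   with   (Gamma_p)_{ij} = gamma(|i - j|),
                       (r_p)_i = gamma(i),   i,j = 1..p.
Substitute the sample gammas (Toeplitz matrix and right-hand side of size 3):
  Gamma_p = [[1.1928, 0.2869, -0.2696], [0.2869, 1.1928, 0.2869], [-0.2696, 0.2869, 1.1928]]
  r_p     = [0.2869, -0.2696, -0.0217]
Written out (R1..R3):
  (R1) 1.1928 phi_1 + 0.2869 phi_2 - 0.2696 phi_3 = 0.2869
  (R2) 0.2869 phi_1 + 1.1928 phi_2 + 0.2869 phi_3 = -0.2696
  (R3) -0.2696 phi_1 + 0.2869 phi_2 + 1.1928 phi_3 = -0.0217
Gaussian elimination:
  R2 <- R2 - (0.2869/1.1928) R1 = R2 - (0.240526) R1:  1.123793 phi_2 + 0.351746 phi_3 = -0.338607
  R3 <- R3 - (-0.2696/1.1928) R1 = R3 - (-0.226023) R1:  0.351746 phi_2 + 1.131864 phi_3 = 0.043146
  R3 <- R3 - (0.351746/1.123793) R2 = R3 - (0.312999) R2:  1.021768 phi_3 = 0.14913
Back-substitution:
  phi_hat_3 = 0.14913 / 1.021768 = 0.145952
  phi_hat_2 = (-0.338607 - (0.351746)(0.145952)) / 1.123793 = -0.34699
  phi_hat_1 = (0.2869 - (0.2869)(-0.34699) - (-0.2696)(0.145952)) / 1.1928 = 0.356975
So phi_hat = [0.3570, -0.3470, 0.1460].
Therefore phi_hat_2 = -0.3470.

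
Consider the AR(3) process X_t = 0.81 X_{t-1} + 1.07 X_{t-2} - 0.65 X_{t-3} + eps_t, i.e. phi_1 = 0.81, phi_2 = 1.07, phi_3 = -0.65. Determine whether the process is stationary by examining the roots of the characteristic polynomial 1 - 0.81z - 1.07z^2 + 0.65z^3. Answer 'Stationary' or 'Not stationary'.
\text{Not stationary}

The AR(p) characteristic polynomial is P(z) = 1 - 0.81z - 1.07z^2 + 0.65z^3.
Stationarity requires all roots to lie outside the unit circle, i.e. |z| > 1 for every root.
Degree 3: look for a simple real root z0 first, then factor out (1 - z/z0) and solve the remaining quadratic.
Testing z0 = 0.8: P(0.8) = 1 + (-0.81)(0.8) + (-1.07)(0.8)^2 + (0.65)(0.8)^3
  = 1 + (-0.648) + (-0.6848) + (0.3328) = 0.  So z_0 = 0.8 is a root, |z_0| = 0.8.
Divide out the factor (1 - 1.25 z) = (1 - z/z0) (since 1/z0 = 1.25):
  P(z) = (1 - 1.25 z)(1 + (0.44) z + (-0.52) z^2)
  [check: z-coef 0.44 - (1.25) = -0.81; z^2-coef -0.52 - (1.25)(0.44) = -1.07; z^3-coef -(1.25)(-0.52) = 0.65.]
Remaining roots from the quadratic factor 1 + (0.44) z + (-0.52) z^2:
  Set 1 + (0.44) z + (-0.52) z^2 = 0, i.e. a z^2 + b z + c = 0 with a = -0.52, b = 0.44, c = 1.
  Discriminant D = b^2 - 4ac = (0.44)^2 - 4*(-0.52)*1 = 0.1936 - (-2.08) = 2.2736.
  D >= 0, so the roots are real: z = (-b +/- sqrt(D)) / (2a) = (-0.44 +/- 1.507846) / (-1.04).
    z_1 = (-0.44 + 1.507846) / (-1.04) = -1.0268,   |z_1| = 1.0268.
    z_2 = (-0.44 - 1.507846) / (-1.04) = 1.8729,   |z_2| = 1.8729.
Moduli of all roots: 0.8000, 1.0268, 1.8729.
All moduli strictly greater than 1? No.
Verdict: Not stationary.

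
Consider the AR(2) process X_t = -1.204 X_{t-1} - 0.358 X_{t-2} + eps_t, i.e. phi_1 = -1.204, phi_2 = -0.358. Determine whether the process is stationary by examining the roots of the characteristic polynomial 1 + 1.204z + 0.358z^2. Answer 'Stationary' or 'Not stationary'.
\text{Stationary}

The AR(p) characteristic polynomial is P(z) = 1 + 1.204z + 0.358z^2.
Stationarity requires all roots to lie outside the unit circle, i.e. |z| > 1 for every root.
Set 1 + (1.204) z + (0.358) z^2 = 0, i.e. a z^2 + b z + c = 0 with a = 0.358, b = 1.204, c = 1.
Discriminant D = b^2 - 4ac = (1.204)^2 - 4*(0.358)*1 = 1.449616 - (1.432) = 0.017616.
D >= 0, so the roots are real: z = (-b +/- sqrt(D)) / (2a) = (-1.204 +/- 0.132725) / (0.716).
  z_1 = (-1.204 + 0.132725) / (0.716) = -1.4962,   |z_1| = 1.4962.
  z_2 = (-1.204 - 0.132725) / (0.716) = -1.8669,   |z_2| = 1.8669.
Moduli of all roots: 1.4962, 1.8669.
All moduli strictly greater than 1? Yes.
Verdict: Stationary.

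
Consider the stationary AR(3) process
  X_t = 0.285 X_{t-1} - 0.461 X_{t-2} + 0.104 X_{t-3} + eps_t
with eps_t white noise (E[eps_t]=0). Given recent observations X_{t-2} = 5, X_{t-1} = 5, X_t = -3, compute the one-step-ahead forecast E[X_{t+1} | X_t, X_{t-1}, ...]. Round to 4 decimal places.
E[X_{t+1} \mid \mathcal F_t] = -2.6400

For an AR(p) model X_t = c + sum_i phi_i X_{t-i} + eps_t, the
one-step-ahead conditional mean is
  E[X_{t+1} | X_t, ...] = c + sum_i phi_i X_{t+1-i}.
Substitute known values:
  E[X_{t+1} | ...] = (0.285) * (-3) + (-0.461) * (5) + (0.104) * (5)
                   = -2.6400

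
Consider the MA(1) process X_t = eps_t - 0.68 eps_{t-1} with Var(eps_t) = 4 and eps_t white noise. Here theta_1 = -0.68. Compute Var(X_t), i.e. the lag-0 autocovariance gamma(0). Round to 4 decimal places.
\gamma(0) = 5.8496

For an MA(q) process X_t = eps_t + sum_i theta_i eps_{t-i} with
Var(eps_t) = sigma^2, the variance is
  gamma(0) = sigma^2 * (1 + sum_i theta_i^2).
  sum_i theta_i^2 = (-0.68)^2 = 0.4624.
  gamma(0) = 4 * (1 + 0.4624) = 4 * 1.4624 = 5.8496.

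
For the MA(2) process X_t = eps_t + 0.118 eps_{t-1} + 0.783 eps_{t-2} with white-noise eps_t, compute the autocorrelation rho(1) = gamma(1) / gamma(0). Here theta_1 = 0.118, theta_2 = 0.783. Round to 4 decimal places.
\rho(1) = 0.1293

For an MA(q) process with theta_0 = 1, the autocovariance is
  gamma(k) = sigma^2 * sum_{i=0..q-k} theta_i * theta_{i+k},
and rho(k) = gamma(k) / gamma(0). Sigma^2 cancels.
  numerator   = (1)*(0.118) + (0.118)*(0.783) = 0.210394.
  denominator = (1)^2 + (0.118)^2 + (0.783)^2 = 1.627013.
  rho(1) = 0.210394 / 1.627013 = 0.1293.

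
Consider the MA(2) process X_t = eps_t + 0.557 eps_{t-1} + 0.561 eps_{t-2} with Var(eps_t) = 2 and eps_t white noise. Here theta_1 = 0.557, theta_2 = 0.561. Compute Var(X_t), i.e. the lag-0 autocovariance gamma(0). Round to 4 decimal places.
\gamma(0) = 3.2499

For an MA(q) process X_t = eps_t + sum_i theta_i eps_{t-i} with
Var(eps_t) = sigma^2, the variance is
  gamma(0) = sigma^2 * (1 + sum_i theta_i^2).
  sum_i theta_i^2 = (0.557)^2 + (0.561)^2 = 0.310249 + 0.314721 = 0.62497.
  gamma(0) = 2 * (1 + 0.62497) = 2 * 1.62497 = 3.24994, which rounds to 3.2499.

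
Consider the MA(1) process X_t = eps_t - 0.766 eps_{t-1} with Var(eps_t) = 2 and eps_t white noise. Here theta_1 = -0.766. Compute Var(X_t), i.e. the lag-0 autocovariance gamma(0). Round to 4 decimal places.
\gamma(0) = 3.1735

For an MA(q) process X_t = eps_t + sum_i theta_i eps_{t-i} with
Var(eps_t) = sigma^2, the variance is
  gamma(0) = sigma^2 * (1 + sum_i theta_i^2).
  sum_i theta_i^2 = (-0.766)^2 = 0.586756.
  gamma(0) = 2 * (1 + 0.586756) = 2 * 1.586756 = 3.173512, which rounds to 3.1735.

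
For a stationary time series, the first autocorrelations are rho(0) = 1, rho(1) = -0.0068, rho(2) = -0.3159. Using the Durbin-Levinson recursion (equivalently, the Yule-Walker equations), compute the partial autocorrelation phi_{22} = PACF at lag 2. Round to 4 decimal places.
\phi_{22} = -0.3160

The PACF at lag k is phi_{kk}, the last component of the solution
to the Yule-Walker system G_k phi = r_k where
  (G_k)_{ij} = rho(|i - j|), (r_k)_i = rho(i), i,j = 1..k.
Equivalently, Durbin-Levinson gives phi_{kk} iteratively:
  phi_{11} = rho(1)
  phi_{kk} = [rho(k) - sum_{j=1..k-1} phi_{k-1,j} rho(k-j)]
            / [1 - sum_{j=1..k-1} phi_{k-1,j} rho(j)],
  phi_{k,j} = phi_{k-1,j} - phi_{kk} phi_{k-1,k-j},  j = 1..k-1.
Step k = 1:
  phi_11 = rho(1) = -0.0068.
Step k = 2:
  phi_22 = [rho(2) - phi_11 rho(1)] / [1 - phi_11 rho(1)] = [-0.3159 - (-0.0068)(-0.0068)] / [1 - (-0.0068)(-0.0068)]
         = -0.31594624 / 0.99995376 = -0.316.
Therefore phi_{22} = -0.3160.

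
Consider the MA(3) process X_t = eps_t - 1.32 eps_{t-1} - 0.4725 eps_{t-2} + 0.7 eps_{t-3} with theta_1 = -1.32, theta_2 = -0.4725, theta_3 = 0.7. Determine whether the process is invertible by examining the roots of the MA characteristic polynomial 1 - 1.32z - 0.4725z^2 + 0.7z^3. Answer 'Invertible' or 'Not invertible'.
\text{Not invertible}

The MA(q) characteristic polynomial is P(z) = 1 - 1.32z - 0.4725z^2 + 0.7z^3.
Invertibility requires all roots to lie outside the unit circle, i.e. |z| > 1 for every root.
Degree 3: look for a simple real root z0 first, then factor out (1 - z/z0) and solve the remaining quadratic.
Testing z0 = 0.8: P(0.8) = 1 + (-1.32)(0.8) + (-0.4725)(0.8)^2 + (0.7)(0.8)^3
  = 1 + (-1.056) + (-0.3024) + (0.3584) = 0.  So z_0 = 0.8 is a root, |z_0| = 0.8.
Divide out the factor (1 - 1.25 z) = (1 - z/z0) (since 1/z0 = 1.25):
  P(z) = (1 - 1.25 z)(1 + (-0.07) z + (-0.56) z^2)
  [check: z-coef -0.07 - (1.25) = -1.32; z^2-coef -0.56 - (1.25)(-0.07) = -0.4725; z^3-coef -(1.25)(-0.56) = 0.7.]
Remaining roots from the quadratic factor 1 + (-0.07) z + (-0.56) z^2:
  Set 1 + (-0.07) z + (-0.56) z^2 = 0, i.e. a z^2 + b z + c = 0 with a = -0.56, b = -0.07, c = 1.
  Discriminant D = b^2 - 4ac = (-0.07)^2 - 4*(-0.56)*1 = 0.0049 - (-2.24) = 2.2449.
  D >= 0, so the roots are real: z = (-b +/- sqrt(D)) / (2a) = (0.07 +/- 1.498299) / (-1.12).
    z_1 = (0.07 + 1.498299) / (-1.12) = -1.4003,   |z_1| = 1.4003.
    z_2 = (0.07 - 1.498299) / (-1.12) = 1.2753,   |z_2| = 1.2753.
Moduli of all roots: 0.8000, 1.4003, 1.2753.
All moduli strictly greater than 1? No.
Verdict: Not invertible.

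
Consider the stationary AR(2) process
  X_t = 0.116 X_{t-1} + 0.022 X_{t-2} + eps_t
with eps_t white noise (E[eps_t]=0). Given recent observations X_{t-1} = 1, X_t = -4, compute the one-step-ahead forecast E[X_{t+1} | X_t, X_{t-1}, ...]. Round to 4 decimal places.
E[X_{t+1} \mid \mathcal F_t] = -0.4420

For an AR(p) model X_t = c + sum_i phi_i X_{t-i} + eps_t, the
one-step-ahead conditional mean is
  E[X_{t+1} | X_t, ...] = c + sum_i phi_i X_{t+1-i}.
Substitute known values:
  E[X_{t+1} | ...] = (0.116) * (-4) + (0.022) * (1)
                   = -0.4420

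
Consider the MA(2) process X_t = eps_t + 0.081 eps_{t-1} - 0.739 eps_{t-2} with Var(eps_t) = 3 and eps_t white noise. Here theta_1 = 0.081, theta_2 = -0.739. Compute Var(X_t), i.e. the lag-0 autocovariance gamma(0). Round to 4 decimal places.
\gamma(0) = 4.6580

For an MA(q) process X_t = eps_t + sum_i theta_i eps_{t-i} with
Var(eps_t) = sigma^2, the variance is
  gamma(0) = sigma^2 * (1 + sum_i theta_i^2).
  sum_i theta_i^2 = (0.081)^2 + (-0.739)^2 = 0.006561 + 0.546121 = 0.552682.
  gamma(0) = 3 * (1 + 0.552682) = 3 * 1.552682 = 4.658046, which rounds to 4.6580.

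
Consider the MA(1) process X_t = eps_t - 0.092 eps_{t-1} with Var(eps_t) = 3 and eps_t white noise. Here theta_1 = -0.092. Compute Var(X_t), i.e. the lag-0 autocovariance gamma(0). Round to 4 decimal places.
\gamma(0) = 3.0254

For an MA(q) process X_t = eps_t + sum_i theta_i eps_{t-i} with
Var(eps_t) = sigma^2, the variance is
  gamma(0) = sigma^2 * (1 + sum_i theta_i^2).
  sum_i theta_i^2 = (-0.092)^2 = 0.008464.
  gamma(0) = 3 * (1 + 0.008464) = 3 * 1.008464 = 3.025392, which rounds to 3.0254.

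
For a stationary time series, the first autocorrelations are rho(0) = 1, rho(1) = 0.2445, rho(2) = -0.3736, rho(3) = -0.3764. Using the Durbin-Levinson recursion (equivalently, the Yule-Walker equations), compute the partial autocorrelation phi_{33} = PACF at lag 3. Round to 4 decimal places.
\phi_{33} = -0.1759

The PACF at lag k is phi_{kk}, the last component of the solution
to the Yule-Walker system G_k phi = r_k where
  (G_k)_{ij} = rho(|i - j|), (r_k)_i = rho(i), i,j = 1..k.
Equivalently, Durbin-Levinson gives phi_{kk} iteratively:
  phi_{11} = rho(1)
  phi_{kk} = [rho(k) - sum_{j=1..k-1} phi_{k-1,j} rho(k-j)]
            / [1 - sum_{j=1..k-1} phi_{k-1,j} rho(j)],
  phi_{k,j} = phi_{k-1,j} - phi_{kk} phi_{k-1,k-j},  j = 1..k-1.
Step k = 1:
  phi_11 = rho(1) = 0.2445.
Step k = 2:
  phi_22 = [rho(2) - phi_11 rho(1)] / [1 - phi_11 rho(1)] = [-0.3736 - (0.2445)(0.2445)] / [1 - (0.2445)(0.2445)]
         = -0.43338025 / 0.94021975 = -0.460935.
  Update: phi_21 = phi_11 - phi_22 phi_11 = 0.2445 - (-0.460935)(0.2445) = 0.357199.
Step k = 3:
  phi_33 = [rho(3) - phi_21 rho(2) - phi_22 rho(1)] / [1 - phi_21 rho(1) - phi_22 rho(2)]
    numerator   = -0.3764 - (0.357199)(-0.3736) - (-0.460935)(0.2445) = -0.13025197
    denominator = 1 - (0.357199)(0.2445) - (-0.460935)(-0.3736) = 0.7404596
  phi_33 = -0.13025197 / 0.7404596 = -0.1759.
Therefore phi_{33} = -0.1759.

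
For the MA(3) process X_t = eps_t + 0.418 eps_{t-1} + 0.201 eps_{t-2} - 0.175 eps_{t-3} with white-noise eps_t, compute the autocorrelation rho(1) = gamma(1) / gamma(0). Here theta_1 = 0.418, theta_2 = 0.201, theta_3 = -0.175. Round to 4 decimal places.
\rho(1) = 0.3747

For an MA(q) process with theta_0 = 1, the autocovariance is
  gamma(k) = sigma^2 * sum_{i=0..q-k} theta_i * theta_{i+k},
and rho(k) = gamma(k) / gamma(0). Sigma^2 cancels.
  numerator   = (1)*(0.418) + (0.418)*(0.201) + (0.201)*(-0.175) = 0.466843.
  denominator = (1)^2 + (0.418)^2 + (0.201)^2 + (-0.175)^2 = 1.24575.
  rho(1) = 0.466843 / 1.24575 = 0.3747.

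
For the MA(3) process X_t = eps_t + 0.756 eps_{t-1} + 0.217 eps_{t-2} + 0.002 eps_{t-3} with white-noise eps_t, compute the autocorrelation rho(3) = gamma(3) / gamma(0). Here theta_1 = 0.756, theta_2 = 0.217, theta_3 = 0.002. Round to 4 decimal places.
\rho(3) = 0.0012

For an MA(q) process with theta_0 = 1, the autocovariance is
  gamma(k) = sigma^2 * sum_{i=0..q-k} theta_i * theta_{i+k},
and rho(k) = gamma(k) / gamma(0). Sigma^2 cancels.
  numerator   = (1)*(0.002) = 0.002.
  denominator = (1)^2 + (0.756)^2 + (0.217)^2 + (0.002)^2 = 1.618629.
  rho(3) = 0.002 / 1.618629 = 0.0012.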